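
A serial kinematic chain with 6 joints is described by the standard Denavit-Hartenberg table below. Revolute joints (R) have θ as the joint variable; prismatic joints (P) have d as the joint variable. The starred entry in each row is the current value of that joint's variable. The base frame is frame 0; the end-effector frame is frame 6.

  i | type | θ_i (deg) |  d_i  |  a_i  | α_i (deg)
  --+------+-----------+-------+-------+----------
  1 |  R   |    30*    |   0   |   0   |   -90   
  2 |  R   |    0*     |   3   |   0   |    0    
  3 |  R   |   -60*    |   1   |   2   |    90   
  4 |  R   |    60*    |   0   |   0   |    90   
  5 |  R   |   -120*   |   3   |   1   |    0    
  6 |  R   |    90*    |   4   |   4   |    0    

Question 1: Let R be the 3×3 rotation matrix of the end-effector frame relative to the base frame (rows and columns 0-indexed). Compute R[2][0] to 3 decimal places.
0.125

End-effector x-axis (col 0 of R) = (0.1875,0.9743,0.1250)
R[2][0] = 0.1250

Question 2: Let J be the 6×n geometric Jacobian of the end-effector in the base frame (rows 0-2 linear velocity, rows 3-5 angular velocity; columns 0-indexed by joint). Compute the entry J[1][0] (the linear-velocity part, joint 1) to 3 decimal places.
4.749

axis z_0 = ẑ; lever o_n−o_0 = (4.7488,6.2832,6.8325)
cross product → J_v[:, 0] = (-6.2832,4.7488,0.0000)
J_ω[:, 0] = z_0
entry J[1][0] = 4.7488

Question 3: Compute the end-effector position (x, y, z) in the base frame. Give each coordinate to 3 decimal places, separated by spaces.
after link 1: o_1 = (0.0000, 0.0000, 0.0000)
after link 2: o_2 = (-1.5000, 2.5981, 0.0000)
after link 3: o_3 = (-1.1340, 3.9641, 1.7321)
after link 4: o_4 = (-1.1340, 3.9641, 1.7321)
after link 5: o_5 = (1.4988, 3.2521, 3.3325)
after link 6: o_6 = (4.7488, 6.2832, 6.8325)

4.749 6.283 6.833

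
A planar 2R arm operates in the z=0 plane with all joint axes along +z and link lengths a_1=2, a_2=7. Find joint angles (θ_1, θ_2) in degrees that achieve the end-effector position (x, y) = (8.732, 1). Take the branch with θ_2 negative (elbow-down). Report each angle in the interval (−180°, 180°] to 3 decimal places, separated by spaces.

cos θ_2 = (77.2478−2²−7²)/(2·2·7) = 0.8660; θ_2 = -30.0036° (elbow-down)
β = atan2(1.0000,8.7320) = 6.5331°; ψ = atan2(-3.5004,8.0620) = -23.4698°
θ_1 = β − ψ = 30.0029°

30.003 -30.004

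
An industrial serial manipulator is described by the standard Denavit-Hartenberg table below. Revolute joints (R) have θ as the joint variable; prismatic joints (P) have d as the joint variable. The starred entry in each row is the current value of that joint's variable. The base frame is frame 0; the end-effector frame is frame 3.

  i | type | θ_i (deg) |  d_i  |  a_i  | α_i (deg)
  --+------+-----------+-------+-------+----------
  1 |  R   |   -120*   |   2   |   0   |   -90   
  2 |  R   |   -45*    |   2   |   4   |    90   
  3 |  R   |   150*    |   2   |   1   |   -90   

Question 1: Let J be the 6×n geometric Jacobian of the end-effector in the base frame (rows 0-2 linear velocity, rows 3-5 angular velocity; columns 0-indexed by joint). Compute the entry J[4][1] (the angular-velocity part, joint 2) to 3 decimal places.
-0.500

axis z_1 = (0.8660,-0.5000,0.0000); lever o_n−o_1 = (1.7641,-1.9444,3.6303)
cross product → J_v[:, 1] = (-1.8151,-3.1439,-0.8018)
J_ω[:, 1] = z_1
entry J[4][1] = -0.5000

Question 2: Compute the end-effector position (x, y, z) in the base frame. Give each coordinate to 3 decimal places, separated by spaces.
after link 1: o_1 = (0.0000, 0.0000, 2.0000)
after link 2: o_2 = (0.3178, -3.4495, 4.8284)
after link 3: o_3 = (1.7641, -1.9444, 5.6303)

1.764 -1.944 5.630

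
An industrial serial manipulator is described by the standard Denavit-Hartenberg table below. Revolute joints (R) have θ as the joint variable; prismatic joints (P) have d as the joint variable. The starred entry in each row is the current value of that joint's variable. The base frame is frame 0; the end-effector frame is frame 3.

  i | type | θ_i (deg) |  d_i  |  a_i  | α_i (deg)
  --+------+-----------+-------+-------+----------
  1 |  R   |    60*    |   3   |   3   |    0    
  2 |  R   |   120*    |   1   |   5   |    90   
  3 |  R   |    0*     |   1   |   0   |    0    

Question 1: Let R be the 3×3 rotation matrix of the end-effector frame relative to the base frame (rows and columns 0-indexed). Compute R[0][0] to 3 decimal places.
End-effector x-axis (col 0 of R) = (-1.0000,0.0000,0.0000)
R[0][0] = -1.0000

-1.000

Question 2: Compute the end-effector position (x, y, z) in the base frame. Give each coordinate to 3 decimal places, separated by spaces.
-3.500 3.598 4.000

after link 1: o_1 = (1.5000, 2.5981, 3.0000)
after link 2: o_2 = (-3.5000, 2.5981, 4.0000)
after link 3: o_3 = (-3.5000, 3.5981, 4.0000)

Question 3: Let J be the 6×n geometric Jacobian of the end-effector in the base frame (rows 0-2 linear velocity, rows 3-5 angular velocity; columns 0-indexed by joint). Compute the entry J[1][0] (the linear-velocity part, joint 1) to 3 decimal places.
axis z_0 = ẑ; lever o_n−o_0 = (-3.5000,3.5981,4.0000)
cross product → J_v[:, 0] = (-3.5981,-3.5000,0.0000)
J_ω[:, 0] = z_0
entry J[1][0] = -3.5000

-3.500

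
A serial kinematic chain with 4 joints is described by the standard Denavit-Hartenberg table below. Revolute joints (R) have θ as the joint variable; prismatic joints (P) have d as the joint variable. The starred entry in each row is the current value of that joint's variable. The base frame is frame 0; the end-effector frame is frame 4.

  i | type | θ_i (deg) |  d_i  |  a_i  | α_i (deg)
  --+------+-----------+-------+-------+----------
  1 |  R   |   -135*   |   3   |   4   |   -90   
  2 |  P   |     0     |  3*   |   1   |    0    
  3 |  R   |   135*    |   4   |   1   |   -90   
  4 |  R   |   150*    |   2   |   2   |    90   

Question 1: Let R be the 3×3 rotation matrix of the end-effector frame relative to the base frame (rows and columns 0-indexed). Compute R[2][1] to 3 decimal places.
End-effector y-axis (col 1 of R) = (0.5000,0.5000,0.7071)
R[2][1] = 0.7071

0.707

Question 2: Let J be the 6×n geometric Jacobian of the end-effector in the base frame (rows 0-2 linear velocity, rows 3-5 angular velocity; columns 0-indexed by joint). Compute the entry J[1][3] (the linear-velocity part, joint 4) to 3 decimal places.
axis z_3 = (0.5000,0.5000,0.7071); lever o_n−o_3 = (-0.5731,0.8411,2.6390)
cross product → J_v[:, 3] = (0.7247,-1.7247,0.7071)
J_ω[:, 3] = z_3
entry J[1][3] = -1.7247

-1.725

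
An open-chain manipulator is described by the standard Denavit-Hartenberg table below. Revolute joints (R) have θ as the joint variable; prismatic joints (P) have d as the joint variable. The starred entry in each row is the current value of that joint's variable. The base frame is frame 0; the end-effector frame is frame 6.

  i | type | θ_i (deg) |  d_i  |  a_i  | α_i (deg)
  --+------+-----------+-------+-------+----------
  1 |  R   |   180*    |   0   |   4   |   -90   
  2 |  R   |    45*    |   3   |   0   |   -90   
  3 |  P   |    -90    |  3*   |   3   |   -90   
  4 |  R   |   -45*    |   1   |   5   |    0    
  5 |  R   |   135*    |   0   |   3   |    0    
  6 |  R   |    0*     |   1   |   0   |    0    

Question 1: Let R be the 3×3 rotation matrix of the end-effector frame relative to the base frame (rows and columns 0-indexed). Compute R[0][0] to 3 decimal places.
End-effector x-axis (col 0 of R) = (-0.7071,0.0000,0.7071)
R[0][0] = -0.7071

-0.707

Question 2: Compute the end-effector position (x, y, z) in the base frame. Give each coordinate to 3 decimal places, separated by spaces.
after link 1: o_1 = (-4.0000, 0.0000, 0.0000)
after link 2: o_2 = (-4.0000, -3.0000, 0.0000)
after link 3: o_3 = (-1.8787, -6.0000, -2.1213)
after link 4: o_4 = (-0.0858, -9.5355, -5.3284)
after link 5: o_5 = (-2.2071, -9.5355, -3.2071)
after link 6: o_6 = (-2.9142, -9.5355, -3.9142)

-2.914 -9.536 -3.914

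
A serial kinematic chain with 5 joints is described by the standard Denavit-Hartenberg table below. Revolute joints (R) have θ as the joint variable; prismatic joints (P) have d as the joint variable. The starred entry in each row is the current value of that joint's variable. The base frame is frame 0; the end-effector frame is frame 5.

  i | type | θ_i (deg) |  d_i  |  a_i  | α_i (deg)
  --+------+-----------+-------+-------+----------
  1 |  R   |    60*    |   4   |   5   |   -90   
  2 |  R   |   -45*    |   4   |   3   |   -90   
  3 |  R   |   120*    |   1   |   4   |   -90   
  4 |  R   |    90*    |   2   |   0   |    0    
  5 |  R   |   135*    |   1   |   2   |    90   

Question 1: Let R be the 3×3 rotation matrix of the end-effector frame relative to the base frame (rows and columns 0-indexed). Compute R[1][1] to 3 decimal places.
End-effector y-axis (col 1 of R) = (-0.7392,-0.2803,-0.6124)
R[1][1] = -0.2803

-0.280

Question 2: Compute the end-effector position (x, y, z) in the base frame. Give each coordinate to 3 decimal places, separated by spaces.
after link 1: o_1 = (2.5000, 4.3301, 4.0000)
after link 2: o_2 = (0.0966, 8.1672, 6.1213)
after link 3: o_3 = (2.7430, 5.8228, 4.0000)
after link 4: o_4 = (1.2646, 5.2622, 2.7753)
after link 5: o_5 = (0.2147, 6.8932, 1.6629)

0.215 6.893 1.663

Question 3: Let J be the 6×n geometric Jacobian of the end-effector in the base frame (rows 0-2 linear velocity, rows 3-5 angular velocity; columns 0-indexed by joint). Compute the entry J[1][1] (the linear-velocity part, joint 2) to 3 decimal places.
-2.024

axis z_1 = (-0.8660,0.5000,0.0000); lever o_n−o_1 = (-2.2853,2.5631,-2.3371)
cross product → J_v[:, 1] = (-1.1686,-2.0240,-1.0771)
J_ω[:, 1] = z_1
entry J[1][1] = -2.0240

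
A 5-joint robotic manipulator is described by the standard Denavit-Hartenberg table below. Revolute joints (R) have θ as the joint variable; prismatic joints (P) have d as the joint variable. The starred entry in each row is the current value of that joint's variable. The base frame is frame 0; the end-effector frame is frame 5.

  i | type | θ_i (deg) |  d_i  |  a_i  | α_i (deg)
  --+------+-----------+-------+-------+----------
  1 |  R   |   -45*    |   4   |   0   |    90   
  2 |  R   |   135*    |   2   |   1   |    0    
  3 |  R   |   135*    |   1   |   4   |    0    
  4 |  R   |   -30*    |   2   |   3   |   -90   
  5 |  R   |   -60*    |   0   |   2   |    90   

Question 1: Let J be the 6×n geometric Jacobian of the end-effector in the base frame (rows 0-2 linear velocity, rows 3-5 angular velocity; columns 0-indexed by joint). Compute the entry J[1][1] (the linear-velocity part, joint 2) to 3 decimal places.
axis z_1 = (-0.7071,-0.7071,0.0000); lever o_n−o_1 = (-6.6745,-2.8461,-6.7570)
cross product → J_v[:, 1] = (4.7779,-4.7779,-2.7071)
J_ω[:, 1] = z_1
entry J[1][1] = -4.7779

-4.778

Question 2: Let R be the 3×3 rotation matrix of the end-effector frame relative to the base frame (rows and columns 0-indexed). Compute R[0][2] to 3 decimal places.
End-effector z-axis (col 2 of R) = (-0.0474,-0.6597,0.7500)
R[0][2] = -0.0474

-0.047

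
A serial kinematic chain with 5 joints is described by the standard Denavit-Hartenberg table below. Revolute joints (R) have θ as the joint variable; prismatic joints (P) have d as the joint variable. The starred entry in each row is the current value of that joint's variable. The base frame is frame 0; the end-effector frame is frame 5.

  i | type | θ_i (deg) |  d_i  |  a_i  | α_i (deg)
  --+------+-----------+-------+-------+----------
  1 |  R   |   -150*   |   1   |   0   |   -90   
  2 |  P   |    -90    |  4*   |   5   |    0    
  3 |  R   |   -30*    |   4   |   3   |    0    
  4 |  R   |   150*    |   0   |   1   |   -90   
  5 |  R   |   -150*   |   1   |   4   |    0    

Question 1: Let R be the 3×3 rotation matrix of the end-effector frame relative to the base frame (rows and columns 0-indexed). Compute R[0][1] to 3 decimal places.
End-effector y-axis (col 1 of R) = (0.0580,-0.9665,-0.2500)
R[0][1] = 0.0580

0.058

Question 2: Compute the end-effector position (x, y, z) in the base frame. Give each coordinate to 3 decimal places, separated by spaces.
8.580 -6.593 8.964

after link 1: o_1 = (0.0000, 0.0000, 1.0000)
after link 2: o_2 = (2.0000, -3.4641, 6.0000)
after link 3: o_3 = (5.2990, -6.1782, 8.5981)
after link 4: o_4 = (4.5490, -6.6112, 8.0981)
after link 5: o_5 = (8.5801, -6.5933, 8.9641)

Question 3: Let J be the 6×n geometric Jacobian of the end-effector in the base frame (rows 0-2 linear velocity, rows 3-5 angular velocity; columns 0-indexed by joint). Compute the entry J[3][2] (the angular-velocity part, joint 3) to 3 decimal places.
0.500

axis z_2 = (0.5000,-0.8660,0.0000); lever o_n−o_2 = (6.5801,-3.1292,2.9641)
cross product → J_v[:, 2] = (-2.5670,-1.4821,4.1340)
J_ω[:, 2] = z_2
entry J[3][2] = 0.5000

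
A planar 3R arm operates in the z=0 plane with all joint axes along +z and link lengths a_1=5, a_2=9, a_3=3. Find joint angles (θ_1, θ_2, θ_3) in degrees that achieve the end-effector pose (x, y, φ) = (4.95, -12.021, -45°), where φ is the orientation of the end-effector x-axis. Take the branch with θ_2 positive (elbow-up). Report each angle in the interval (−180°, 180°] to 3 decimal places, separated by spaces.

-134.996 89.997 -0.000

wrist centre = target − a_3·(cos φ, sin φ) = (2.8287, -9.8997)
cos θ_2 = (106.0051−5²−9²)/(2·5·9) = 0.0001; θ_2 = 89.9968° (elbow-up)
β = atan2(-9.8997,2.8287) = -74.0535°; ψ = atan2(9.0000,5.0005) = 60.9429°
θ_1 = β − ψ = -134.9965°
θ_3 = φ − θ_1 − θ_2 = -0.0003° (wrapped to (-180°,180°])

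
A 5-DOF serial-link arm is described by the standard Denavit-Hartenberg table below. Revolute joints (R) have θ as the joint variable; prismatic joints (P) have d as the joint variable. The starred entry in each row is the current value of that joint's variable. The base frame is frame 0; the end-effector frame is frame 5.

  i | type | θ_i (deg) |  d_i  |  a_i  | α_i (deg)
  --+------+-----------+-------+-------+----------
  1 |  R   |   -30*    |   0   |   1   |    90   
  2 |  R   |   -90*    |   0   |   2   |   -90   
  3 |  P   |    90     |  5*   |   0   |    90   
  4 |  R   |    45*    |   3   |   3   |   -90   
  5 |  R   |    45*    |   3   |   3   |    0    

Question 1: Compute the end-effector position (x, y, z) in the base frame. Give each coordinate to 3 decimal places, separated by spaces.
10.919 -4.572 -2.879

after link 1: o_1 = (0.8660, -0.5000, 0.0000)
after link 2: o_2 = (0.8660, -0.5000, -2.0000)
after link 3: o_3 = (5.1962, -3.0000, -2.0000)
after link 4: o_4 = (8.0939, -2.2235, -5.0000)
after link 5: o_5 = (10.9194, -4.5723, -2.8787)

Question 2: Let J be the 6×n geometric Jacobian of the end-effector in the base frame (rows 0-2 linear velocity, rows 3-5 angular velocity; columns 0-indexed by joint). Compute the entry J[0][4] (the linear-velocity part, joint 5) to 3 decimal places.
axis z_4 = (0.2588,-0.9659,0.0000); lever o_n−o_4 = (2.8255,-2.3487,2.1213)
cross product → J_v[:, 4] = (-2.0490,-0.5490,2.1213)
J_ω[:, 4] = z_4
entry J[0][4] = -2.0490

-2.049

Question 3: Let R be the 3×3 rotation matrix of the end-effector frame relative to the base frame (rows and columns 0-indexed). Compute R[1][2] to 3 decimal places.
End-effector z-axis (col 2 of R) = (0.2588,-0.9659,0.0000)
R[1][2] = -0.9659

-0.966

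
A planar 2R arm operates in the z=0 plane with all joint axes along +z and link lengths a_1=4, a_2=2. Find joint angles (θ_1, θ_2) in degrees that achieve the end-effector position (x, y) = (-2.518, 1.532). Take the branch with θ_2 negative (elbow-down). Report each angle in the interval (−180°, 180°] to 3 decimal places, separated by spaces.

177.359 -134.995

cos θ_2 = (8.6873−4²−2²)/(2·4·2) = -0.7070; θ_2 = -134.9946° (elbow-down)
β = atan2(1.5320,-2.5180) = 148.6829°; ψ = atan2(-1.4143,2.5859) = -28.6761°
θ_1 = β − ψ = 177.3589°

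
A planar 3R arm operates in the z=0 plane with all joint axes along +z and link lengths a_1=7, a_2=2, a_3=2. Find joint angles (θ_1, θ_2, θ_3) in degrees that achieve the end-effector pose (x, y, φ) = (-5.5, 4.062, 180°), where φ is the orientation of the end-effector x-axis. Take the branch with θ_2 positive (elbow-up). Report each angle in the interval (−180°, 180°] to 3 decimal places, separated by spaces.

120.003 150.006 -90.009

wrist centre = target − a_3·(cos φ, sin φ) = (-3.5000, 4.0620)
cos θ_2 = (28.7498−7²−2²)/(2·7·2) = -0.8661; θ_2 = 150.0059° (elbow-up)
β = atan2(4.0620,-3.5000) = 130.7497°; ψ = atan2(0.9998,5.2678) = 10.7467°
θ_1 = β − ψ = 120.0029°
θ_3 = φ − θ_1 − θ_2 = -90.0088° (wrapped to (-180°,180°])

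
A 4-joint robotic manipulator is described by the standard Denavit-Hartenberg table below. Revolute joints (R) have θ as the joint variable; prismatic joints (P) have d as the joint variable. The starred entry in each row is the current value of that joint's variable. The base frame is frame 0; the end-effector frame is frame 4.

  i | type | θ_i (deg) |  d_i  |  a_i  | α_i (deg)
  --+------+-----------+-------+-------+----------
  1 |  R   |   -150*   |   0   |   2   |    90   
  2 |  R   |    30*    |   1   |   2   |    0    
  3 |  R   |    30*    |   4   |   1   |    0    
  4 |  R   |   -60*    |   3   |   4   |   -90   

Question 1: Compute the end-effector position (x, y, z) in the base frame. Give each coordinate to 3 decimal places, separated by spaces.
-11.129 2.812 1.866

after link 1: o_1 = (-1.7321, -1.0000, 0.0000)
after link 2: o_2 = (-3.7321, -1.0000, 1.0000)
after link 3: o_3 = (-6.1651, 2.2141, 1.8660)
after link 4: o_4 = (-11.1292, 2.8122, 1.8660)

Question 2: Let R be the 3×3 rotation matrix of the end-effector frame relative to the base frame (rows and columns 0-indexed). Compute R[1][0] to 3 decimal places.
End-effector x-axis (col 0 of R) = (-0.8660,-0.5000,-0.0000)
R[1][0] = -0.5000

-0.500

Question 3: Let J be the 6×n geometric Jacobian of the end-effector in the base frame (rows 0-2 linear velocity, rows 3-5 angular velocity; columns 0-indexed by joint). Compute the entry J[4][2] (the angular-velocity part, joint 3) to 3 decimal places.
axis z_2 = (-0.5000,0.8660,0.0000); lever o_n−o_2 = (-7.3971,3.8122,0.8660)
cross product → J_v[:, 2] = (0.7500,0.4330,4.5000)
J_ω[:, 2] = z_2
entry J[4][2] = 0.8660

0.866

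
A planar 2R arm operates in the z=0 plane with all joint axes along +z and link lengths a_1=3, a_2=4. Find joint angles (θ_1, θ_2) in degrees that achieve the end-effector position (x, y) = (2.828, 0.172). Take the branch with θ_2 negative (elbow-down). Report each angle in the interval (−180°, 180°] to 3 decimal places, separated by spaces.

90.016 -135.008

cos θ_2 = (8.0272−3²−4²)/(2·3·4) = -0.7072; θ_2 = -135.0077° (elbow-down)
β = atan2(0.1720,2.8280) = 3.4805°; ψ = atan2(-2.8280,0.1712) = -86.5359°
θ_1 = β − ψ = 90.0163°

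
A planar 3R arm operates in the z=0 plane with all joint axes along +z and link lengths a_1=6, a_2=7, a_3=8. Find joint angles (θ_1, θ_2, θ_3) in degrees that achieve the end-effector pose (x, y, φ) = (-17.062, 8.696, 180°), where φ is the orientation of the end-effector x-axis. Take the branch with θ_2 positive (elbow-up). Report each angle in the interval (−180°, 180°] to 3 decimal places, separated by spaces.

wrist centre = target − a_3·(cos φ, sin φ) = (-9.0620, 8.6960)
cos θ_2 = (157.7403−6²−7²)/(2·6·7) = 0.8660; θ_2 = 30.0080° (elbow-up)
β = atan2(8.6960,-9.0620) = 136.1807°; ψ = atan2(3.5008,12.0617) = 16.1851°
θ_1 = β − ψ = 119.9956°
θ_3 = φ − θ_1 − θ_2 = 29.9964° (wrapped to (-180°,180°])

119.996 30.008 29.996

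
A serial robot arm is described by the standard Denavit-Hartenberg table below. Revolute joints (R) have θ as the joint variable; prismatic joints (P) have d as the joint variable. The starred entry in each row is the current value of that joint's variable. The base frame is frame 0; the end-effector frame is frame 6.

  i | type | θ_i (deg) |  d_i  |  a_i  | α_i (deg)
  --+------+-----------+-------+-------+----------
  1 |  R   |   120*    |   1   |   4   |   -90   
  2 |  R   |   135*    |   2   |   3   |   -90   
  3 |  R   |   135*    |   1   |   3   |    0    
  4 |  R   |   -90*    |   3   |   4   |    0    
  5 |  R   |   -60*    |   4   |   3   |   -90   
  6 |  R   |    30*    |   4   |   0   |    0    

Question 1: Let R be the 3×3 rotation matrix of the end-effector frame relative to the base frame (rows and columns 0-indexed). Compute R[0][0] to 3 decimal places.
-0.075

End-effector x-axis (col 0 of R) = (-0.0751,-0.3181,-0.9451)
R[0][0] = -0.0751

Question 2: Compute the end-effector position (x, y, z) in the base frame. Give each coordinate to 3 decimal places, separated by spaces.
after link 1: o_1 = (-2.0000, 3.4641, 1.0000)
after link 2: o_2 = (-2.6714, 0.6270, -1.1213)
after link 3: o_3 = (-1.2307, 2.3743, 1.0858)
after link 4: o_4 = (3.2794, 0.2194, 1.2071)
after link 5: o_5 = (5.0457, -4.3929, 1.9865)
after link 6: o_6 = (8.7578, -3.0950, 1.2544)

8.758 -3.095 1.254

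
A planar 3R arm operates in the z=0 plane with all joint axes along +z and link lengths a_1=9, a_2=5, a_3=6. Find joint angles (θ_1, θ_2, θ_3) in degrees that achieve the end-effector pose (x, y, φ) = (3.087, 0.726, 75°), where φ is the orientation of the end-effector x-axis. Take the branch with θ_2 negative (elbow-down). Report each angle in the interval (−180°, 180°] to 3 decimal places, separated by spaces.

wrist centre = target − a_3·(cos φ, sin φ) = (1.5341, -5.0696)
cos θ_2 = (28.0538−9²−5²)/(2·9·5) = -0.8661; θ_2 = -150.0050° (elbow-down)
β = atan2(-5.0696,1.5341) = -73.1638°; ψ = atan2(-2.4996,4.6697) = -28.1597°
θ_1 = β − ψ = -45.0041°
θ_3 = φ − θ_1 − θ_2 = -89.9910° (wrapped to (-180°,180°])

-45.004 -150.005 -89.991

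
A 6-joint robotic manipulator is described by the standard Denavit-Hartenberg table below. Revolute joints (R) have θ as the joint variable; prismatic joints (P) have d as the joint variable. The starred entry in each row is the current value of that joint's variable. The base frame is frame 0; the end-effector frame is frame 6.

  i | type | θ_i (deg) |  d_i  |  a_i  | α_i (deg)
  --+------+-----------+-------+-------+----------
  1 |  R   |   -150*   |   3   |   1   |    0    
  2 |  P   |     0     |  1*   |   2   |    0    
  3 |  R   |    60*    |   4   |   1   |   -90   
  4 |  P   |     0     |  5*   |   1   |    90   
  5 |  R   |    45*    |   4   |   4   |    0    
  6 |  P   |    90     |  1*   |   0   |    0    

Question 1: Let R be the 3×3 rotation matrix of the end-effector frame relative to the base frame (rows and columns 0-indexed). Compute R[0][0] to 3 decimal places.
0.707

End-effector x-axis (col 0 of R) = (0.7071,0.7071,0.0000)
R[0][0] = 0.7071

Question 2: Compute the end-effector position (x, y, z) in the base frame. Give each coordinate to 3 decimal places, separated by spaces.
5.230 -6.328 13.000

after link 1: o_1 = (-0.8660, -0.5000, 3.0000)
after link 2: o_2 = (-2.5981, -1.5000, 4.0000)
after link 3: o_3 = (-2.5981, -2.5000, 8.0000)
after link 4: o_4 = (2.4019, -3.5000, 8.0000)
after link 5: o_5 = (5.2304, -6.3284, 12.0000)
after link 6: o_6 = (5.2304, -6.3284, 13.0000)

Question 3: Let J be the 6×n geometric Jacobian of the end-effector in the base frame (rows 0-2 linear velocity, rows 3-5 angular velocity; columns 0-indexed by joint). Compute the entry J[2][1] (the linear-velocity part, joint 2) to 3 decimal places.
1.000

prismatic axis z_1 = (0.0000,0.0000,1.0000)
J_v[:, 1] = z_1; J_ω[:, 1] = (0,0,0)
entry J[2][1] = 1.0000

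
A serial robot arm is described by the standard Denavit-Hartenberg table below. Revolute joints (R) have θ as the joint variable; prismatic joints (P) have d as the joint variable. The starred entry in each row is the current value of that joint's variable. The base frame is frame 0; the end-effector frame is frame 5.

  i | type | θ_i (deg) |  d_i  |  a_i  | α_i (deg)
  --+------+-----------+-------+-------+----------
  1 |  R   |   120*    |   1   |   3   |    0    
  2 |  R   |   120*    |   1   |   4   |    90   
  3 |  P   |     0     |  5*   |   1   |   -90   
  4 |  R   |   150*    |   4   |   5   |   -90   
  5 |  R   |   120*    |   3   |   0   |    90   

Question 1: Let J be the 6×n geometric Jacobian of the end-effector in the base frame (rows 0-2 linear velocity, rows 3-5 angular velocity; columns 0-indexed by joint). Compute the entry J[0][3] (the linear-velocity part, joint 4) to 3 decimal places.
-5.098

axis z_3 = (-0.0000,0.0000,1.0000); lever o_n−o_3 = (2.8301,5.0981,4.0000)
cross product → J_v[:, 3] = (-5.0981,2.8301,-0.0000)
J_ω[:, 3] = z_3
entry J[0][3] = -5.0981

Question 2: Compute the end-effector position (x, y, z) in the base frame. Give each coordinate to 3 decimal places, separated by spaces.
-5.500 5.866 6.000

after link 1: o_1 = (-1.5000, 2.5981, 1.0000)
after link 2: o_2 = (-3.5000, -0.8660, 2.0000)
after link 3: o_3 = (-8.3301, 0.7679, 2.0000)
after link 4: o_4 = (-4.0000, 3.2679, 6.0000)
after link 5: o_5 = (-5.5000, 5.8660, 6.0000)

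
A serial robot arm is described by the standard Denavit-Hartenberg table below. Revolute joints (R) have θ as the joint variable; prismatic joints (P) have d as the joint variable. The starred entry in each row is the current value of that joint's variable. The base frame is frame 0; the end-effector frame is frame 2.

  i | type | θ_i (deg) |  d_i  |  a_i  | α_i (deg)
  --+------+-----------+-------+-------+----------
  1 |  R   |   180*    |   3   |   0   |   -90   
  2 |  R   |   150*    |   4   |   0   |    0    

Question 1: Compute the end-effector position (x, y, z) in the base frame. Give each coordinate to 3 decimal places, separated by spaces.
-0.000 -4.000 3.000

after link 1: o_1 = (0.0000, 0.0000, 3.0000)
after link 2: o_2 = (-0.0000, -4.0000, 3.0000)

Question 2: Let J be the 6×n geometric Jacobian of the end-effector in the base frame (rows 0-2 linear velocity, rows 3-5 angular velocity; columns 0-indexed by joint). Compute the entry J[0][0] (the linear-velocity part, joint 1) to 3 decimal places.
axis z_0 = ẑ; lever o_n−o_0 = (-0.0000,-4.0000,3.0000)
cross product → J_v[:, 0] = (4.0000,-0.0000,0.0000)
J_ω[:, 0] = z_0
entry J[0][0] = 4.0000

4.000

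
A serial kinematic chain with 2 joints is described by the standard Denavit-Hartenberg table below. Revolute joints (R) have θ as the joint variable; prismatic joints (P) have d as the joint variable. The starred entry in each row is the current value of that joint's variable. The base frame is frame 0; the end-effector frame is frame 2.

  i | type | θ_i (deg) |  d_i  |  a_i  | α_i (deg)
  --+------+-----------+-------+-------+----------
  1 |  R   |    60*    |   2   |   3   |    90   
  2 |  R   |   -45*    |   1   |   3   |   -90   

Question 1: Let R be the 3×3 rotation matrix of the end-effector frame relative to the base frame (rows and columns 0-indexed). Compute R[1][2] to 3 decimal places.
End-effector z-axis (col 2 of R) = (0.3536,0.6124,0.7071)
R[1][2] = 0.6124

0.612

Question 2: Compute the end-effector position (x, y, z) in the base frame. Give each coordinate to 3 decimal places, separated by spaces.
after link 1: o_1 = (1.5000, 2.5981, 2.0000)
after link 2: o_2 = (3.4267, 3.9352, -0.1213)

3.427 3.935 -0.121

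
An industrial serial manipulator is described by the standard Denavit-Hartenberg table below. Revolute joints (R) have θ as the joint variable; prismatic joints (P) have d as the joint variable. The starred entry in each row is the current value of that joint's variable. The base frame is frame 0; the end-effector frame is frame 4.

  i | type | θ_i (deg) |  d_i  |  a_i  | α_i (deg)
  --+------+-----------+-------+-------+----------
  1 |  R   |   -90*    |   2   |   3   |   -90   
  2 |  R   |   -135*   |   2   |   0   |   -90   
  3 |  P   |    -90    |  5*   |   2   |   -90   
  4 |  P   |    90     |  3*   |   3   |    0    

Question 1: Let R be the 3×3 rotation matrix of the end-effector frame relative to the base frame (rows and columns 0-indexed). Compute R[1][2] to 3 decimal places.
End-effector z-axis (col 2 of R) = (-0.0000,0.7071,0.7071)
R[1][2] = 0.7071

0.707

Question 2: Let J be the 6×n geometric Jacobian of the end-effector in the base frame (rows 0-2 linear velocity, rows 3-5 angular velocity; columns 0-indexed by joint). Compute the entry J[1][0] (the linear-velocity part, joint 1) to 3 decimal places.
axis z_0 = ẑ; lever o_n−o_0 = (4.0000,-2.2929,5.5355)
cross product → J_v[:, 0] = (2.2929,4.0000,-0.0000)
J_ω[:, 0] = z_0
entry J[1][0] = 4.0000

4.000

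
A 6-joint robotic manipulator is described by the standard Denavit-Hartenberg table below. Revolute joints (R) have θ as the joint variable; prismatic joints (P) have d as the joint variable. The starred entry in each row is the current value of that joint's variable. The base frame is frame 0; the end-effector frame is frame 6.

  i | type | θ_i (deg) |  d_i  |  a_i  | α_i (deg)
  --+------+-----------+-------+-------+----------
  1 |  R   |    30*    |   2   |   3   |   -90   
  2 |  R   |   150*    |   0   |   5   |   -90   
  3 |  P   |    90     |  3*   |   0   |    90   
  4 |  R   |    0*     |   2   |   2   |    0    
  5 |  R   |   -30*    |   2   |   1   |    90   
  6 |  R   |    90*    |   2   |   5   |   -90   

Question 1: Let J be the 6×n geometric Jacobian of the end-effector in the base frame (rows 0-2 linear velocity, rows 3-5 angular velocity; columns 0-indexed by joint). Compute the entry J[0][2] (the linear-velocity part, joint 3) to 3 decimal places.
-0.433

prismatic axis z_2 = (-0.4330,-0.2500,0.8660)
J_v[:, 2] = z_2; J_ω[:, 2] = (0,0,0)
entry J[0][2] = -0.4330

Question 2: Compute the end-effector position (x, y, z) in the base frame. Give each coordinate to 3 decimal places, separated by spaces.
-7.301 -6.370 -4.335

after link 1: o_1 = (2.5981, 1.5000, 2.0000)
after link 2: o_2 = (-1.1519, -0.6651, -0.5000)
after link 3: o_3 = (-2.4510, -1.4151, 2.0981)
after link 4: o_4 = (-2.9510, -4.0131, 1.0981)
after link 5: o_5 = (-3.8014, -5.5042, -0.3349)
after link 6: o_6 = (-7.3014, -6.3702, -4.3349)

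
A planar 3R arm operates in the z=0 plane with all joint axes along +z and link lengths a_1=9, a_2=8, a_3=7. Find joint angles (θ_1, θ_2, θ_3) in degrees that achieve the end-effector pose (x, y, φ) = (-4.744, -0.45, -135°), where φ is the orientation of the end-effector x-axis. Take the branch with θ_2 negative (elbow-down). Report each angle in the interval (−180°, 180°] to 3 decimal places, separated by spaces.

150.000 -150.002 -134.998

wrist centre = target − a_3·(cos φ, sin φ) = (0.2057, 4.4997)
cos θ_2 = (20.2901−9²−8²)/(2·9·8) = -0.8660; θ_2 = -150.0018° (elbow-down)
β = atan2(4.4997,0.2057) = 87.3820°; ψ = atan2(-3.9998,2.0717) = -62.6183°
θ_1 = β − ψ = 150.0003°
θ_3 = φ − θ_1 − θ_2 = -134.9985° (wrapped to (-180°,180°])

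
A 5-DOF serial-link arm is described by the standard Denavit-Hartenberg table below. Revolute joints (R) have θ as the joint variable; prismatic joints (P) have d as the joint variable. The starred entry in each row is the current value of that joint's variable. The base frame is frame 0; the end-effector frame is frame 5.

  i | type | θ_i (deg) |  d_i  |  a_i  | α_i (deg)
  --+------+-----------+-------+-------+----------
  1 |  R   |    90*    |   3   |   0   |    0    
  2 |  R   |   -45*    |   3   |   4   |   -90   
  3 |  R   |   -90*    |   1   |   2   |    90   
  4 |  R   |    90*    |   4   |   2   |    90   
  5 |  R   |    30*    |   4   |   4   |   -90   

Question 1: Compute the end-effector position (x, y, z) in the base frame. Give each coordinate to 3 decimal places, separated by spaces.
after link 1: o_1 = (0.0000, 0.0000, 3.0000)
after link 2: o_2 = (2.8284, 2.8284, 6.0000)
after link 3: o_3 = (2.1213, 3.5355, 8.0000)
after link 4: o_4 = (-2.1213, 2.1213, 8.0000)
after link 5: o_5 = (-5.9850, 3.1566, 12.0000)

-5.985 3.157 12.000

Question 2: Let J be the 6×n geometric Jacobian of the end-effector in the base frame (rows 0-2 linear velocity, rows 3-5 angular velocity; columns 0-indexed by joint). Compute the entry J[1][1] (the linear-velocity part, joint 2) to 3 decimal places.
axis z_1 = (0.0000,0.0000,1.0000); lever o_n−o_1 = (-5.9850,3.1566,9.0000)
cross product → J_v[:, 1] = (-3.1566,-5.9850,0.0000)
J_ω[:, 1] = z_1
entry J[1][1] = -5.9850

-5.985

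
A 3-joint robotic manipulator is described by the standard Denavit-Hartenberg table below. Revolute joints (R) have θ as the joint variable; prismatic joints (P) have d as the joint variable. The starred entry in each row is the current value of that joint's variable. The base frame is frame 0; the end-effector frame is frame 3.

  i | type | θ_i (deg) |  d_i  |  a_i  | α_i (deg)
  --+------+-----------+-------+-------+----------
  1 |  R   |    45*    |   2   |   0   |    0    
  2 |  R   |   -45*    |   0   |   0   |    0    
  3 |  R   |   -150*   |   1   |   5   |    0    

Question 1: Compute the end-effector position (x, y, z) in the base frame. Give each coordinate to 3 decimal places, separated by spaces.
after link 1: o_1 = (0.0000, 0.0000, 2.0000)
after link 2: o_2 = (0.0000, 0.0000, 2.0000)
after link 3: o_3 = (-4.3301, -2.5000, 3.0000)

-4.330 -2.500 3.000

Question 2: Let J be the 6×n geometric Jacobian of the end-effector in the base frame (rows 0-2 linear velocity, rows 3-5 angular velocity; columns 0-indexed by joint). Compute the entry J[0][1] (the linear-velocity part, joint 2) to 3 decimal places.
axis z_1 = (0.0000,0.0000,1.0000); lever o_n−o_1 = (-4.3301,-2.5000,1.0000)
cross product → J_v[:, 1] = (2.5000,-4.3301,0.0000)
J_ω[:, 1] = z_1
entry J[0][1] = 2.5000

2.500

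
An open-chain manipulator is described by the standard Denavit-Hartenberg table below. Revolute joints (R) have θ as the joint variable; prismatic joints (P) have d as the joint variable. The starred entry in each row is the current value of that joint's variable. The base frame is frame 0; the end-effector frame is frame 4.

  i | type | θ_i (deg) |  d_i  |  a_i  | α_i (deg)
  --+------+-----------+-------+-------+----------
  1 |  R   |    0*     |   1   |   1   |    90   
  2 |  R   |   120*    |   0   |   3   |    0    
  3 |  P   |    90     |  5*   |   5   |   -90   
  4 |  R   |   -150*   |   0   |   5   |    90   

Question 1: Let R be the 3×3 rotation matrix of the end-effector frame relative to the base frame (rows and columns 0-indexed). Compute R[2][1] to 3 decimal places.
-0.866

End-effector y-axis (col 1 of R) = (0.5000,-0.0000,-0.8660)
R[2][1] = -0.8660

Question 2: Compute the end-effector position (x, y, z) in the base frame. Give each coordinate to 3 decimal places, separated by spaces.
-1.080 -7.500 3.263

after link 1: o_1 = (1.0000, 0.0000, 1.0000)
after link 2: o_2 = (-0.5000, 0.0000, 3.5981)
after link 3: o_3 = (-4.8301, -5.0000, 1.0981)
after link 4: o_4 = (-1.0801, -7.5000, 3.2631)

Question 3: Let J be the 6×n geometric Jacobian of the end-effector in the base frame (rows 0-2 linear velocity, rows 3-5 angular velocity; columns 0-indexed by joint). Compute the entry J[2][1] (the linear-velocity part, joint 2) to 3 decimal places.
axis z_1 = (0.0000,-1.0000,0.0000); lever o_n−o_1 = (-2.0801,-7.5000,2.2631)
cross product → J_v[:, 1] = (-2.2631,-0.0000,-2.0801)
J_ω[:, 1] = z_1
entry J[2][1] = -2.0801

-2.080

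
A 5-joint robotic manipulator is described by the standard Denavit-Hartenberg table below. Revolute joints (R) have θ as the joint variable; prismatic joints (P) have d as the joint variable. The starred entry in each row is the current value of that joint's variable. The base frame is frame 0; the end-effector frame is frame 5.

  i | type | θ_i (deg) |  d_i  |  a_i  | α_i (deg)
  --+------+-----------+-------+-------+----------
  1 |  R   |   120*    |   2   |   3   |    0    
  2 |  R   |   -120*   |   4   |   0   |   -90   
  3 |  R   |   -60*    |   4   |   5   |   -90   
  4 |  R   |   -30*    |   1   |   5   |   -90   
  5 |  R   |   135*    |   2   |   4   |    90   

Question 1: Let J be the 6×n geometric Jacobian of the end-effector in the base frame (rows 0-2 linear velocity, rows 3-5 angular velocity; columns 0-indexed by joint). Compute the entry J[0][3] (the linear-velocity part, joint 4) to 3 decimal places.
axis z_3 = (0.8660,0.0000,-0.5000); lever o_n−o_3 = (-0.1431,-0.6463,3.4089)
cross product → J_v[:, 3] = (-0.3231,-2.8806,-0.5597)
J_ω[:, 3] = z_3
entry J[0][3] = -0.3231

-0.323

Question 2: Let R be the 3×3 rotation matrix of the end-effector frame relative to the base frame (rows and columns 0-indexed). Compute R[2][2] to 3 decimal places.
0.884

End-effector z-axis (col 2 of R) = (-0.3062,0.3536,0.8839)
R[2][2] = 0.8839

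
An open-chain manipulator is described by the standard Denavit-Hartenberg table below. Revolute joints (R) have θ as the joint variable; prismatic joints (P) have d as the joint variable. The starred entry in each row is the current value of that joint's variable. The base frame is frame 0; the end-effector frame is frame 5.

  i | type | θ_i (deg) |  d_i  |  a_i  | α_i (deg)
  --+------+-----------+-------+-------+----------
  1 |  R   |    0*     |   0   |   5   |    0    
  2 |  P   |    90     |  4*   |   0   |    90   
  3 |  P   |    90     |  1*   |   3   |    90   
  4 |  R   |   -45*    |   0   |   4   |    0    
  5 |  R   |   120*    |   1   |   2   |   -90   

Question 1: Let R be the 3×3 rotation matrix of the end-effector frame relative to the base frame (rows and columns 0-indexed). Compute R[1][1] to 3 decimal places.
End-effector y-axis (col 1 of R) = (-0.0000,-1.0000,0.0000)
R[1][1] = -1.0000

-1.000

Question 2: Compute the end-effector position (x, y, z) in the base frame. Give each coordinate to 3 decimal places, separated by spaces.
5.103 1.000 10.346

after link 1: o_1 = (5.0000, 0.0000, 0.0000)
after link 2: o_2 = (5.0000, 0.0000, 4.0000)
after link 3: o_3 = (6.0000, 0.0000, 7.0000)
after link 4: o_4 = (3.1716, 0.0000, 9.8284)
after link 5: o_5 = (5.1034, 1.0000, 10.3461)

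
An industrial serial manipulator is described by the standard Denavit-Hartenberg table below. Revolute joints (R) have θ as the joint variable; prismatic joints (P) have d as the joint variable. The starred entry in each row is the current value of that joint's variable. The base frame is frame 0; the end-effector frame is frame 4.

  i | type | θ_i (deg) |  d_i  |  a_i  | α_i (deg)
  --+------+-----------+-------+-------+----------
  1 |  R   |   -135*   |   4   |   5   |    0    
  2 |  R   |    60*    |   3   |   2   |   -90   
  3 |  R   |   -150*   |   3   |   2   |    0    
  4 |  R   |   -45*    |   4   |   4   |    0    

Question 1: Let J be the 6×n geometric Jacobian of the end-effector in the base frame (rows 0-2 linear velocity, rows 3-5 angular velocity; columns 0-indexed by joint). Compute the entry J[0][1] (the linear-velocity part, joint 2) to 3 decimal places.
axis z_1 = (0.0000,0.0000,1.0000); lever o_n−o_1 = (5.8308,5.2850,2.9647)
cross product → J_v[:, 1] = (-5.2850,5.8308,0.0000)
J_ω[:, 1] = z_1
entry J[0][1] = -5.2850

-5.285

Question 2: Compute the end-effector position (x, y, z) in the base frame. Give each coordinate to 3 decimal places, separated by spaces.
2.295 1.749 6.965

after link 1: o_1 = (-3.5355, -3.5355, 4.0000)
after link 2: o_2 = (-3.0179, -5.4674, 7.0000)
after link 3: o_3 = (-0.5684, -3.0179, 8.0000)
after link 4: o_4 = (2.2953, 1.7494, 6.9647)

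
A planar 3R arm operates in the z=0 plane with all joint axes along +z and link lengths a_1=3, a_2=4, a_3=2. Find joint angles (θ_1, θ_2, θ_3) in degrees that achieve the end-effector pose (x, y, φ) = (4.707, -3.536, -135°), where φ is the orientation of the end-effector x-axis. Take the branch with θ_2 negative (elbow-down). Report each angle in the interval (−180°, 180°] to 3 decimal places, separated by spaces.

wrist centre = target − a_3·(cos φ, sin φ) = (6.1212, -2.1218)
cos θ_2 = (41.9712−3²−4²)/(2·3·4) = 0.7071; θ_2 = -44.9977° (elbow-down)
β = atan2(-2.1218,6.1212) = -19.1178°; ψ = atan2(-2.8283,5.8285) = -25.8851°
θ_1 = β − ψ = 6.7673°
θ_3 = φ − θ_1 − θ_2 = -96.7696° (wrapped to (-180°,180°])

6.767 -44.998 -96.770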